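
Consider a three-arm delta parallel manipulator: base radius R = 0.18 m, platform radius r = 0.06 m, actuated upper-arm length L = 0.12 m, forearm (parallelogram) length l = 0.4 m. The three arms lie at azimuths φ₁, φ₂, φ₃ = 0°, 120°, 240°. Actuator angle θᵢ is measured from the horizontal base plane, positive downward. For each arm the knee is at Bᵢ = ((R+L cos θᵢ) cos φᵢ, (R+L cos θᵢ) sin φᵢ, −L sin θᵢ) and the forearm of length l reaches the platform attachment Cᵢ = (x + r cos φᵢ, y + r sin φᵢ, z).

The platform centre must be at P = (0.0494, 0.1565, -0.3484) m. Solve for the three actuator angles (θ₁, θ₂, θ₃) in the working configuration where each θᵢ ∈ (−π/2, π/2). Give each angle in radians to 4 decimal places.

θ₁ = 0.2616, θ₂ = -0.0873, θ₃ = 1.2217

φ1=0.0° → target in arm frame (0.0494, 0.1565)
  e−x'=0.0706;  (l²−L²−(e−x')²−y'²−z²)/2L = -0.0219
  θ1 = atan2(B,A) + arccos(C/0.3555) = 0.2616
arm 2 (φ=120.0°): x'=0.1108, y'=-0.1210
  A=0.0092, B=-0.3484, C=(l²−L²−A²−y'²−z²)/(2L)=0.0395
  θ2 = atan2(B,A) + arccos(C/0.3485) = -0.0873
arm 3 (φ=240.0°): x'=-0.1602, y'=-0.0355
  A=0.2802, B=-0.3484, C=(l²−L²−A²−y'²−z²)/(2L)=-0.2315
  θ3 = atan2(B,A) + arccos(C/0.4471) = 1.2217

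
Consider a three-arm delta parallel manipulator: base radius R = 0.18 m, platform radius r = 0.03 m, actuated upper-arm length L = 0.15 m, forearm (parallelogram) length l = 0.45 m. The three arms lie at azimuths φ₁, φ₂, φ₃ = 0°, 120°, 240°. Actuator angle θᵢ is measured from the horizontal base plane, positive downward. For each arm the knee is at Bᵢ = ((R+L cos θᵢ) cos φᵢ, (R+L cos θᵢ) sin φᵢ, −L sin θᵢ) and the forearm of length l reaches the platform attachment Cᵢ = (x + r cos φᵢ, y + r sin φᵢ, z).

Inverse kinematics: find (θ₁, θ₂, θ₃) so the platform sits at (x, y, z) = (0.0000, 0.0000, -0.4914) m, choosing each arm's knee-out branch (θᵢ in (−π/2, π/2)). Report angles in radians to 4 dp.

θ₁ = 0.8724, θ₂ = 0.8724, θ₃ = 0.8724

φ1=0.0° → target in arm frame (0.0000, 0.0000)
  e−x'=0.1500;  (l²−L²−(e−x')²−y'²−z²)/2L = -0.2799
  √(A²+B²)=0.5138;  θ1 = -1.2745+2.1470 ≈ 0.8724
arm 2 (φ=120.0°): x'=0.0000, y'=0.0000
  A=0.1500, B=-0.4914, C=(l²−L²−A²−y'²−z²)/(2L)=-0.2799
  γ=atan2(-0.4914,0.1500)=-1.2745;  ψ=arccos(-0.5448)=2.1470;  θ2=γ+ψ≈0.8724
rotate P by −φ3: (0.0000, 0.0000, -0.4914)
  A cos θ + B sin θ = C:  0.1500·cos θ + -0.4914·sin θ = -0.2799
  √(A²+B²)=0.5138;  θ3 = -1.2745+2.1470 ≈ 0.8724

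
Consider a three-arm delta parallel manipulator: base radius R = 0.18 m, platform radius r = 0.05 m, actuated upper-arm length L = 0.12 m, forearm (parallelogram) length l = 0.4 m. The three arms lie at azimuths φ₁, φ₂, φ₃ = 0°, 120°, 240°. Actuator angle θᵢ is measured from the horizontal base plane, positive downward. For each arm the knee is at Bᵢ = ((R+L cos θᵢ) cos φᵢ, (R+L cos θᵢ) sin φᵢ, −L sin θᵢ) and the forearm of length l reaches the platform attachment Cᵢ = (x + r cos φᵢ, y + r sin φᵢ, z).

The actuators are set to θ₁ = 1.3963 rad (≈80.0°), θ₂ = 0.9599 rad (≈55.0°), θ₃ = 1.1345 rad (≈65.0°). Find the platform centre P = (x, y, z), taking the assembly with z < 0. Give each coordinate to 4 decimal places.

arm 1 at φ=0.0°: ρ1 = 0.1508;  O1 = (0.1508, 0.0000, -0.1182)
arm 2 at φ=120.0°: ρ2 = 0.1988;  O2 = (-0.0994, 0.1722, -0.0983)
φ3=240.0°: virtual centre (-0.0904, -0.1565, -0.1088), radius l
subtract pairs → two planes through P
plane₁₂: -0.5005x+0.3444y+0.0398z = 0.0125
Cramer: x(z) = -0.0204+0.0587z;  y(z) = 0.0066-0.0302z
into |P−O₁|² = l²: 1.0044z² + 0.2159z + -0.1167 = 0;  Δ = 0.5153;  z = -0.4648 or 0.2499 → z<0 root = -0.4648
x = -0.0477, y = 0.0206

(-0.0477, 0.0206, -0.4648)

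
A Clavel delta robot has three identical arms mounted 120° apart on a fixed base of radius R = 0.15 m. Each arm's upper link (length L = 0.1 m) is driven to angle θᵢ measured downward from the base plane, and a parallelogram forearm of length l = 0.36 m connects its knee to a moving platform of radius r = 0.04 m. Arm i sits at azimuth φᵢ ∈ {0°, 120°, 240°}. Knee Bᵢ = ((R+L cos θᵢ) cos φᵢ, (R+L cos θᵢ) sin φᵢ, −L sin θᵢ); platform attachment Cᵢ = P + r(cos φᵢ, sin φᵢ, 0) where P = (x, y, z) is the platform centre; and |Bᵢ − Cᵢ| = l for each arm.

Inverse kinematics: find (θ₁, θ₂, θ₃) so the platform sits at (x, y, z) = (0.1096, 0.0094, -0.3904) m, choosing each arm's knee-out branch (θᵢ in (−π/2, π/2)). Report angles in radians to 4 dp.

θ₁ = 0.4360, θ₂ = 1.3084, θ₃ = 1.3957

arm 1 (φ=0.0°): x'=0.1096, y'=0.0094
  A=0.0004, B=-0.3904, C=(l²−L²−A²−y'²−z²)/(2L)=-0.1645
  √(A²+B²)=0.3904;  θ1 = -1.5698+2.0058 ≈ 0.4360
φ2=120.0° → target in arm frame (-0.0467, -0.0996)
  A=0.1567, B=-0.3904, C=(l²−L²−A²−y'²−z²)/(2L)=-0.3364
  θ2 = atan2(B,A) + arccos(C/0.4207) = 1.3084
rotate P by −φ3: (-0.0629, 0.0902, -0.3904)
  e−x'=0.1729;  (l²−L²−(e−x')²−y'²−z²)/2L = -0.3543
  √(A²+B²)=0.4270;  θ3 = -1.1538+2.5495 ≈ 1.3957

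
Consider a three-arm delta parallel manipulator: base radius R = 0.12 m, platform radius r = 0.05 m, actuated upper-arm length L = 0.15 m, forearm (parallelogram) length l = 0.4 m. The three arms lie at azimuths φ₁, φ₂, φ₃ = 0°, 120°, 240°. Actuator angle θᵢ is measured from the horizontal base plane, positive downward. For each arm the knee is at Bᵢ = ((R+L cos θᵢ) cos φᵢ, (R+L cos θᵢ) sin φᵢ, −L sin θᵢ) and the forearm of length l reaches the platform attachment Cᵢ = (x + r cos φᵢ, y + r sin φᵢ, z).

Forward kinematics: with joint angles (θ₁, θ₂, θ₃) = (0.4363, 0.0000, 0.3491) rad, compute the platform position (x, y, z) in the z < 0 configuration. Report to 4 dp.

(-0.0460, 0.0520, -0.3697)

arm 1 at φ=0.0°: (R−r)+L cos θ1 = 0.2059;  centre 1 = (0.2059, 0.0000, -0.0634)
centre 2 = (0.2200·cos120.0°, 0.2200·sin120.0°, 0.0000) = (-0.1100, 0.1905, 0.0000)
arm 3 at φ=240.0°: (R−r)+L cos θ3 = 0.2110;  centre 3 = (-0.1055, -0.1827, -0.0513)
eliminate P² terms by subtracting sphere 1 from 2 and 3
plane₁₂: -0.6319x+0.3811y+0.1268z = 0.0020
det = 0.4682;  x = -0.0021+0.1186z,  y = 0.0017+-0.1360z
quadratic in z: (1.0326)z²+(0.0770)z+(-0.1127)=0, √Δ=0.6866 → z ∈ {-0.3697, 0.2952}; z = -0.3697 (taking z<0)
x = -0.0460, y = 0.0520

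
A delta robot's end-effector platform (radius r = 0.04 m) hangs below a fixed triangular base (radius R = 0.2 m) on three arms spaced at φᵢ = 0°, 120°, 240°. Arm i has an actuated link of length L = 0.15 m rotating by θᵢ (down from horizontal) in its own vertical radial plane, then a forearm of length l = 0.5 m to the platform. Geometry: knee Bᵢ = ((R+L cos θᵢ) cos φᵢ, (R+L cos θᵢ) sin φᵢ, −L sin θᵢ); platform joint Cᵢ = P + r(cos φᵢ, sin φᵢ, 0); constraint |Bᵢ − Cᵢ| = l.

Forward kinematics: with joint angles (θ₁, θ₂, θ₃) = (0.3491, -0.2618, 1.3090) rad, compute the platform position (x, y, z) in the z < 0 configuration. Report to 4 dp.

(0.0438, 0.2207, -0.4190)

φ1=0.0°: virtual centre (0.3010, 0.0000, -0.0513), radius l
arm 2 at φ=120.0°: (R−r)+L cos θ2 = 0.3049;  O2 = (-0.1524, 0.2640, 0.0388)
φ3=240.0°: virtual centre (-0.0994, -0.1722, -0.1449), radius l
eliminate P² terms by subtracting sphere 1 from 2 and 3
linear system: -0.9068x+0.5281y = 0.0013−0.1803z; -0.8007x+-0.3444y = -0.0327−-0.1872z
det = 0.7351;  x = 0.0229+-0.0500z,  y = 0.0417+-0.4272z
into |P−O₁|² = l²: 1.1850z² + 0.0948z + -0.1683 = 0;  Δ = 0.8068;  z = -0.4190 or 0.3390 → z<0 root = -0.4190
x = 0.0438, y = 0.2207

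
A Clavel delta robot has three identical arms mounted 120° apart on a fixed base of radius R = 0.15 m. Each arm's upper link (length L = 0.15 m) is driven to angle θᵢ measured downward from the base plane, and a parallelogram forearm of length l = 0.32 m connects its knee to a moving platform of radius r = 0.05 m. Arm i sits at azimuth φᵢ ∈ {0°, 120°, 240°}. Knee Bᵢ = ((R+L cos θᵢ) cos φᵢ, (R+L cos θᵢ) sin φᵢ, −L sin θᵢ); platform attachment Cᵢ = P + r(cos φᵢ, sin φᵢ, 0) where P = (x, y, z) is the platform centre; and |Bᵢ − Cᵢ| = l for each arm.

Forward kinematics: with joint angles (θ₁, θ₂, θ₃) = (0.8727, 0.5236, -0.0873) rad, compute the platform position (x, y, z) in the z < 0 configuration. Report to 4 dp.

(-0.0817, -0.0584, -0.2621)

φ1=0.0°: virtual centre (0.1964, 0.0000, -0.1149), radius l
O2 = (0.2299·cos120.0°, 0.2299·sin120.0°, -0.0750) = (-0.1150, 0.1991, -0.0750)
arm 3 at φ=240.0°: e+L cos θ3 = 0.2494;  O3 = (-0.1247, -0.2160, 0.0131)
eliminate P² terms by subtracting sphere 1 from 2 and 3
[-0.6227 0.3982 0.0798]·P = 0.0067;  [-0.6423 -0.4320 0.2560]·P = 0.0106
Cramer: x(z) = -0.0136+0.2599z;  y(z) = -0.0044+0.2061z
sphere 1 gives Az²+Bz+C=0 with A=1.1100, B=0.1188, C=-0.0451;  B²−4AC=0.2143;  roots -0.2621, 0.1550;  negative root z = -0.2621
x = -0.0817, y = -0.0584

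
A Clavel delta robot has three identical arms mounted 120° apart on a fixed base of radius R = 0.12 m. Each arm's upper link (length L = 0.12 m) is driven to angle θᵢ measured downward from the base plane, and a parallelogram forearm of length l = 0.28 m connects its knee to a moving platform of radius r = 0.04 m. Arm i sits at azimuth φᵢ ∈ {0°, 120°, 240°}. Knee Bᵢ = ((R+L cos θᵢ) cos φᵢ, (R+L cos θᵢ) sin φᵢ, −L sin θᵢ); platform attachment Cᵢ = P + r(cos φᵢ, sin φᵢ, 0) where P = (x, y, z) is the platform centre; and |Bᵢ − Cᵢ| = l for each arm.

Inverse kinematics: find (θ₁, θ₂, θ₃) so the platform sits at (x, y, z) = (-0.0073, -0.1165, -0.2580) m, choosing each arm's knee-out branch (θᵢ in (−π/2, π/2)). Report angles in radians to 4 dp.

arm 1 (φ=0.0°): x'=-0.0073, y'=-0.1165
  A=0.0873, B=-0.2580, C=(l²−L²−A²−y'²−z²)/(2L)=-0.0990
  θ1 = atan2(B,A) + arccos(C/0.2724) = 0.6982
rotate P by −φ2: (-0.0972, 0.0646, -0.2580)
  A cos θ + B sin θ = C:  0.1772·cos θ + -0.2580·sin θ = -0.1590
  √(A²+B²)=0.3130;  θ2 = -0.9689+2.1034 ≈ 1.1346
arm 3 (φ=240.0°): x'=0.1045, y'=0.0519
  A cos θ + B sin θ = C:  -0.0245·cos θ + -0.2580·sin θ = -0.0244
  γ=atan2(-0.2580,-0.0245)=-1.6656;  ψ=arccos(-0.0943)=1.6652;  θ3=γ+ψ≈-0.0004

θ₁ = 0.6982, θ₂ = 1.1346, θ₃ = -0.0004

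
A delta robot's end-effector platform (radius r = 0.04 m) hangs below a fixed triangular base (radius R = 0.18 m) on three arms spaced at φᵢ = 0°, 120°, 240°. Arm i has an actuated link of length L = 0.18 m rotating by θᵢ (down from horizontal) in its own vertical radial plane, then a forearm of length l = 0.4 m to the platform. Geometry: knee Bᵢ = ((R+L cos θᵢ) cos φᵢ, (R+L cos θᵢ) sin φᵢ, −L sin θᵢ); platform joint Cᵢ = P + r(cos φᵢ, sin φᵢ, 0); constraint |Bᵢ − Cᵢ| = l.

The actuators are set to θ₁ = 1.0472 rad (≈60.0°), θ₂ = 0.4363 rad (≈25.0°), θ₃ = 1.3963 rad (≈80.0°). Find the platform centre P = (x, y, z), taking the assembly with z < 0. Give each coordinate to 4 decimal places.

φ1=0.0°: virtual centre (0.2300, 0.0000, -0.1559), radius l
S2 = (0.3031·cos120.0°, 0.3031·sin120.0°, -0.0761) = (-0.1516, 0.2625, -0.0761)
S3 = (0.1713·cos240.0°, 0.1713·sin240.0°, -0.1773) = (-0.0856, -0.1483, -0.1773)
subtract pairs → two planes through P
[-0.7631 0.5251 0.1596]·P = 0.0205;  [-0.6312 -0.2966 -0.0428]·P = -0.0164
det = 0.5578;  x = 0.0046+0.0446z,  y = 0.0457+-0.2392z
sphere 1 gives Az²+Bz+C=0 with A=1.0592, B=0.2698, C=-0.0828;  B²−4AC=0.4236;  roots -0.4346, 0.1799;  negative root z = -0.4346
x = -0.0148, y = 0.1496

(-0.0148, 0.1496, -0.4346)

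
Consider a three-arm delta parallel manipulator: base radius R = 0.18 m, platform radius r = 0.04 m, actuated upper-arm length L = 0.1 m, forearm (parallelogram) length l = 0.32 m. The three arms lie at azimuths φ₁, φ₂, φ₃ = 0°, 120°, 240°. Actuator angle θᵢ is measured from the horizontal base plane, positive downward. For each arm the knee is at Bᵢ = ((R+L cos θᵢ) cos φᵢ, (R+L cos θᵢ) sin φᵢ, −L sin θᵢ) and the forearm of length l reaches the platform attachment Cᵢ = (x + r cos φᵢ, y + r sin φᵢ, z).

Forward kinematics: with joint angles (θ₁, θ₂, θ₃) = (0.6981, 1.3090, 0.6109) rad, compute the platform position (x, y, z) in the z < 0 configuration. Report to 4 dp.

arm 1 at φ=0.0°: ρ1 = 0.2166;  S1 = (0.2166, 0.0000, -0.0643)
arm 2 at φ=120.0°: ρ2 = 0.1659;  S2 = (-0.0829, 0.1437, -0.0966)
arm 3 at φ=240.0°: ρ3 = 0.2219;  S3 = (-0.1110, -0.1922, -0.0574)
eliminate P² terms by subtracting sphere 1 from 2 and 3
linear system: -0.5991x+0.2873y = -0.0142−-0.0646z; -0.6551x+-0.3844y = 0.0015−0.0138z
Cramer: x(z) = 0.0120-0.0499z;  y(z) = -0.0244+0.1210z
sphere 1 gives Az²+Bz+C=0 with A=1.0171, B=0.1431, C=-0.0558;  B²−4AC=0.2476;  roots -0.3149, 0.1743;  negative root z = -0.3149
x = 0.0277, y = -0.0625

(0.0277, -0.0625, -0.3149)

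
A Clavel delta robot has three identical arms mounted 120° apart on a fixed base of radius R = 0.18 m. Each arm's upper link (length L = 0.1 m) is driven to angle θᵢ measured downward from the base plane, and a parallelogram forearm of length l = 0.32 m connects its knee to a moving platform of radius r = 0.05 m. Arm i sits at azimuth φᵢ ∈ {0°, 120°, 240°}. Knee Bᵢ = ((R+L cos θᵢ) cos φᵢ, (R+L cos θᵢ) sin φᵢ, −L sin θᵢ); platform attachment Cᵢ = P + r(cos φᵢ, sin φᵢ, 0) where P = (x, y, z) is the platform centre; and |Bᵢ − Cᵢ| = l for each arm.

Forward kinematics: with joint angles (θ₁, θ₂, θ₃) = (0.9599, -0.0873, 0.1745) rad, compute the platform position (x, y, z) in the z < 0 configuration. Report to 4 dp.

(-0.0828, 0.0169, -0.2525)

arm 1 at φ=0.0°: (R−r)+L cos θ1 = 0.1874;  centre 1 = (0.1874, 0.0000, -0.0819)
arm 2 at φ=120.0°: (R−r)+L cos θ2 = 0.2296;  centre 2 = (-0.1148, 0.1989, 0.0087)
centre 3 = (0.2285·cos240.0°, 0.2285·sin240.0°, -0.0174) = (-0.1142, -0.1979, -0.0174)
eliminate P² terms by subtracting sphere 1 from 2 and 3
plane₁₂: -0.6043x+0.3977y+0.1813z = 0.0110
det = 0.4791;  x = -0.0180+0.2569z,  y = 0.0003+-0.0654z
quadratic in z: (1.0703)z²+(0.0583)z+(-0.0535)=0, √Δ=0.4823 → z ∈ {-0.2525, 0.1981}; z = -0.2525 (taking z<0)
x = -0.0828, y = 0.0169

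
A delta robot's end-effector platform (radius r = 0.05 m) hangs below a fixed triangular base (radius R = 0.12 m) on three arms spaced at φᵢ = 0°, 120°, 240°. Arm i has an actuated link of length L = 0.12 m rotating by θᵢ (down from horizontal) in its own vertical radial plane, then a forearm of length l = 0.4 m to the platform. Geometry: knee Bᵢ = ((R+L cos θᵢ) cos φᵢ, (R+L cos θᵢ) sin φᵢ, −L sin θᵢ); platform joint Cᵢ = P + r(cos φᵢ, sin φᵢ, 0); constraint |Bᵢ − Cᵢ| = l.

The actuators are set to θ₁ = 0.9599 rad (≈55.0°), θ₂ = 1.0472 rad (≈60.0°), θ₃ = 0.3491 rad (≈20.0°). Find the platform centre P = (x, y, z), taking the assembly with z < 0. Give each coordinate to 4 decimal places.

(-0.0459, -0.1103, -0.4355)

φ1=0.0°: virtual centre (0.1388, 0.0000, -0.0983), radius l
arm 2 at φ=120.0°: e+L cos θ2 = 0.1300;  centre 2 = (-0.0650, 0.1126, -0.1039)
centre 3 = (0.1828·cos240.0°, 0.1828·sin240.0°, -0.0410) = (-0.0914, -0.1583, -0.0410)
subtract pairs → two planes through P
plane₁₂: -0.4077x+0.2252y+-0.0113z = -0.0012
Cramer: x(z) = -0.0043+0.0955z;  y(z) = -0.0132+0.2228z
into |P−centre ₁|² = l²: 1.0588z² + 0.1634z + -0.1297 = 0;  Δ = 0.5759;  z = -0.4355 or 0.2812 → z<0 root = -0.4355
x = -0.0459, y = -0.1103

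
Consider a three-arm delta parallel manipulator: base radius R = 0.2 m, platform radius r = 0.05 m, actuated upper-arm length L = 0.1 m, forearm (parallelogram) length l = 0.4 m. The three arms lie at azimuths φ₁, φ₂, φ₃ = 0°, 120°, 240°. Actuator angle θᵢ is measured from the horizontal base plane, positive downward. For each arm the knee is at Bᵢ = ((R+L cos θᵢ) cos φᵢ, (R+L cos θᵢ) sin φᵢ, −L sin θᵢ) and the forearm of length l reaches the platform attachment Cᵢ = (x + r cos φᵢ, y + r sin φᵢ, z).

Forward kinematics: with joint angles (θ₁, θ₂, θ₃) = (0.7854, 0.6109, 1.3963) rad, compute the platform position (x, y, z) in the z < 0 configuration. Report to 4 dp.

(0.0260, 0.0793, -0.4110)

S1 = (0.2207·cos0.0°, 0.2207·sin0.0°, -0.0707) = (0.2207, 0.0000, -0.0707)
φ2=120.0°: virtual centre (-0.1160, 0.2008, -0.0574), radius l
φ3=240.0°: virtual centre (-0.0837, -0.1449, -0.0985), radius l
|S₂|²−|S₁|² = 0.0034;  |S₃|²−|S₁|² = -0.0160
linear system: -0.6733x+0.4017y = 0.0034−0.0267z; -0.6088x+-0.2899y = -0.0160−-0.0555z
Cramer: x(z) = 0.0124-0.0331z;  y(z) = 0.0292-0.1220z
into |P−S₁|² = l²: 1.0160z² + 0.1481z + -0.1108 = 0;  Δ = 0.4721;  z = -0.4110 or 0.2652 → z<0 root = -0.4110
x = 0.0260, y = 0.0793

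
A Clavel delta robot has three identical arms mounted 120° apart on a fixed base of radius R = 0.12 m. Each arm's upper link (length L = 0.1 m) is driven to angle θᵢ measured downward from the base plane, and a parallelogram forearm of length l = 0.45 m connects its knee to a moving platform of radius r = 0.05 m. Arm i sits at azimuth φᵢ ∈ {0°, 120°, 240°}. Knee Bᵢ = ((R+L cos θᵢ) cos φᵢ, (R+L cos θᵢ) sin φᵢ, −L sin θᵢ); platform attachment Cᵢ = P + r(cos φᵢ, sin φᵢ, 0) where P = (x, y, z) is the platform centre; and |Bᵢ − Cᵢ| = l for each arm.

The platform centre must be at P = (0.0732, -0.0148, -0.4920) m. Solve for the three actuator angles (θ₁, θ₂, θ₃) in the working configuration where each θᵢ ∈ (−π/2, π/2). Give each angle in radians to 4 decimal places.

arm 1 (φ=0.0°): x'=0.0732, y'=-0.0148
  A=-0.0032, B=-0.4920, C=(l²−L²−A²−y'²−z²)/(2L)=-0.2490
  √(A²+B²)=0.4920;  θ1 = -1.5773+2.1014 ≈ 0.5241
arm 2 (φ=120.0°): x'=-0.0494, y'=-0.0560
  A=0.1194, B=-0.4920, C=(l²−L²−A²−y'²−z²)/(2L)=-0.3348
  θ2 = atan2(B,A) + arccos(C/0.5063) = 0.9606
arm 3 (φ=240.0°): x'=-0.0238, y'=0.0708
  A cos θ + B sin θ = C:  0.0938·cos θ + -0.4920·sin θ = -0.3169
  θ3 = atan2(B,A) + arccos(C/0.5009) = 0.8733

θ₁ = 0.5241, θ₂ = 0.9606, θ₃ = 0.8733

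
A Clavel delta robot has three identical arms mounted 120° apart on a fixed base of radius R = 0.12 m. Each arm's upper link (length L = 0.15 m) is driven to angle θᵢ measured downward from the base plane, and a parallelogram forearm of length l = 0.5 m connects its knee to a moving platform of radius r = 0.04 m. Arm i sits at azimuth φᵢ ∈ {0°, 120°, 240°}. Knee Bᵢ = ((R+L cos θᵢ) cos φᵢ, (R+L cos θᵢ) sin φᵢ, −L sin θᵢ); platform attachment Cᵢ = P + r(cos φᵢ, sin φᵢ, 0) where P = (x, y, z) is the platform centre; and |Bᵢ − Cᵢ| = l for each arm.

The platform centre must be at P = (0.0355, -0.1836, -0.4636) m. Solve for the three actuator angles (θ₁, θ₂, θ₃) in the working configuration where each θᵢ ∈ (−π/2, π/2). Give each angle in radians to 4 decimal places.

θ₁ = 0.2619, θ₂ = 0.8730, θ₃ = -0.0872

rotate P by −φ1: (0.0355, -0.1836, -0.4636)
  A cos θ + B sin θ = C:  0.0445·cos θ + -0.4636·sin θ = -0.0770
  √(A²+B²)=0.4657;  θ1 = -1.4751+1.7370 ≈ 0.2619
rotate P by −φ2: (-0.1768, 0.0611, -0.4636)
  e−x'=0.2568;  (l²−L²−(e−x')²−y'²−z²)/2L = -0.1902
  √(A²+B²)=0.5299;  θ2 = -1.0650+1.9380 ≈ 0.8730
rotate P by −φ3: (0.1413, 0.1225, -0.4636)
  A=-0.0613, B=-0.4636, C=(l²−L²−A²−y'²−z²)/(2L)=-0.0206
  √(A²+B²)=0.4676;  θ3 = -1.7022+1.6150 ≈ -0.0872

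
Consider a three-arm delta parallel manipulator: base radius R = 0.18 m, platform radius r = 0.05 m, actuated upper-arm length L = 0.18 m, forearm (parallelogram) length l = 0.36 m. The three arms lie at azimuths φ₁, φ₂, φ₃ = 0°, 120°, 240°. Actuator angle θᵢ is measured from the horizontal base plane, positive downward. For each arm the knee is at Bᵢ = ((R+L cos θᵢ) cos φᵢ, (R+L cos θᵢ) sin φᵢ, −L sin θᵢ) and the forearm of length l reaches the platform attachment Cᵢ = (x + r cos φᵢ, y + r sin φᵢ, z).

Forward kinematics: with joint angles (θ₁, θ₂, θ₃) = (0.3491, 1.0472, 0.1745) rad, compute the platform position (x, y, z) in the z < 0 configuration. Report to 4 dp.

arm 1 at φ=0.0°: (R−r)+L cos θ1 = 0.2991;  S1 = (0.2991, 0.0000, -0.0616)
φ2=120.0°: virtual centre (-0.1100, 0.1905, -0.1559), radius l
φ3=240.0°: virtual centre (-0.1536, -0.2661, -0.0313), radius l
eliminate P² terms by subtracting sphere 1 from 2 and 3
plane₁₂: -0.8183x+0.3811y+-0.1886z = -0.0206
det = 0.7806;  x = 0.0130+-0.0990z,  y = -0.0261+0.2824z
into |P−S₁|² = l²: 1.0896z² + 0.1651z + -0.0433 = 0;  Δ = 0.2157;  z = -0.2889 or 0.1374 → z<0 root = -0.2889
x = 0.0416, y = -0.1077

(0.0416, -0.1077, -0.2889)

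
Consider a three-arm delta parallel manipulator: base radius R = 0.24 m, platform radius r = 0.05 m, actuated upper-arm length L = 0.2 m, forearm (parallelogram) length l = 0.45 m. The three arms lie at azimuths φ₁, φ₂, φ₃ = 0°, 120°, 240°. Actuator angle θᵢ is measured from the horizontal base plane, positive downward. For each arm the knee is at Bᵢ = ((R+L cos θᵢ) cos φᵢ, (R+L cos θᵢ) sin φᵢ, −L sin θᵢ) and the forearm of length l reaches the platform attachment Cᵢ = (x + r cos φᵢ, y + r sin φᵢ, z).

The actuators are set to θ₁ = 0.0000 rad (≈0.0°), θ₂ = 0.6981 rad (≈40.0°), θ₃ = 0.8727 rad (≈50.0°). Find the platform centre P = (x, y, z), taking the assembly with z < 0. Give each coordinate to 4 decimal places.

φ1=0.0°: virtual centre (0.3900, 0.0000, 0.0000), radius l
S2 = (0.3432·cos120.0°, 0.3432·sin120.0°, -0.1286) = (-0.1716, 0.2972, -0.1286)
φ3=240.0°: virtual centre (-0.1593, -0.2759, -0.1532), radius l
eliminate P² terms by subtracting sphere 1 from 2 and 3
linear system: -1.1232x+0.5945y = -0.0178−-0.2571z; -1.0986x+-0.5517y = -0.0272−-0.3064z
det = 1.2728;  x = 0.0204+-0.2546z,  y = 0.0086+-0.0485z
quadratic in z: (1.0672)z²+(0.1874)z+(-0.0658)=0, √Δ=0.5622 → z ∈ {-0.3512, 0.1756}; z = -0.3512 (taking z<0)
x = 0.1098, y = 0.0256

(0.1098, 0.0256, -0.3512)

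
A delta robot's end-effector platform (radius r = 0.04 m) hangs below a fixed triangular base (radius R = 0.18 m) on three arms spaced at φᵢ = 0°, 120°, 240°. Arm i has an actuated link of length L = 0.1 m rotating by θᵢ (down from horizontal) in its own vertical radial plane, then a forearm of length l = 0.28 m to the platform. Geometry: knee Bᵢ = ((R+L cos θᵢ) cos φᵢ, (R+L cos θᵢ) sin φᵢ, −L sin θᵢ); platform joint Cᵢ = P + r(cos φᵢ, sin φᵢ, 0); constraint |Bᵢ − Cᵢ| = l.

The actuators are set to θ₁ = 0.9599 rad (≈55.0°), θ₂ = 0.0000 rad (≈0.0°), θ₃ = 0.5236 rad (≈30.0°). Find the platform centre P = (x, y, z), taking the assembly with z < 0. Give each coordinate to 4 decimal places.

(-0.0526, 0.0291, -0.2047)

arm 1 at φ=0.0°: (R−r)+L cos θ1 = 0.1974;  S1 = (0.1974, 0.0000, -0.0819)
arm 2 at φ=120.0°: (R−r)+L cos θ2 = 0.2400;  S2 = (-0.1200, 0.2078, 0.0000)
S3 = (0.2266·cos240.0°, 0.2266·sin240.0°, -0.0500) = (-0.1133, -0.1962, -0.0500)
eliminate P² terms by subtracting sphere 1 from 2 and 3
[-0.6347 0.4157 0.1638]·P = 0.0119;  [-0.6213 -0.3925 0.0638]·P = 0.0082
Cramer: x(z) = -0.0159+0.1790z;  y(z) = 0.0044-0.1208z
into |P−S₁|² = l²: 1.0466z² + 0.0864z + -0.0262 = 0;  Δ = 0.1170;  z = -0.2047 or 0.1222 → z<0 root = -0.2047
x = -0.0526, y = 0.0291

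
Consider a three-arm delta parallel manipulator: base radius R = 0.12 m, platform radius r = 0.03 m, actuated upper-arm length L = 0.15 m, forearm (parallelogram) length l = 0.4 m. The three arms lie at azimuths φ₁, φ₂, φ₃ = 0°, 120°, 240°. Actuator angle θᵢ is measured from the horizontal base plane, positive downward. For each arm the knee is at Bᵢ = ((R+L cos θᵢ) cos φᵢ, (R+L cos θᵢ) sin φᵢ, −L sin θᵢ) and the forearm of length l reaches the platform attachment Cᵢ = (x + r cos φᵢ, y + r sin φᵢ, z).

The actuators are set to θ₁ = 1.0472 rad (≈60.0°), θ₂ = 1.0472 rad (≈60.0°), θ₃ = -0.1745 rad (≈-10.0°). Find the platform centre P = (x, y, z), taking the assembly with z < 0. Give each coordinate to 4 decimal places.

(-0.1009, -0.1747, -0.3723)

φ1=0.0°: virtual centre (0.1650, 0.0000, -0.1299), radius l
arm 2 at φ=120.0°: ρ2 = 0.1650;  S2 = (-0.0825, 0.1429, -0.1299)
S3 = (0.2377·cos240.0°, 0.2377·sin240.0°, 0.0260) = (-0.1189, -0.2059, 0.0260)
eliminate P² terms by subtracting sphere 1 from 2 and 3
[-0.4950 0.2858 0.0000]·P = 0.0000;  [-0.5677 -0.4117 0.3119]·P = 0.0131
Cramer: x(z) = -0.0102+0.2435z;  y(z) = -0.0177+0.4217z
sphere 1 gives Az²+Bz+C=0 with A=1.2372, B=0.1595, C=-0.1121;  B²−4AC=0.5802;  roots -0.3723, 0.2434;  negative root z = -0.3723
x = -0.1009, y = -0.1747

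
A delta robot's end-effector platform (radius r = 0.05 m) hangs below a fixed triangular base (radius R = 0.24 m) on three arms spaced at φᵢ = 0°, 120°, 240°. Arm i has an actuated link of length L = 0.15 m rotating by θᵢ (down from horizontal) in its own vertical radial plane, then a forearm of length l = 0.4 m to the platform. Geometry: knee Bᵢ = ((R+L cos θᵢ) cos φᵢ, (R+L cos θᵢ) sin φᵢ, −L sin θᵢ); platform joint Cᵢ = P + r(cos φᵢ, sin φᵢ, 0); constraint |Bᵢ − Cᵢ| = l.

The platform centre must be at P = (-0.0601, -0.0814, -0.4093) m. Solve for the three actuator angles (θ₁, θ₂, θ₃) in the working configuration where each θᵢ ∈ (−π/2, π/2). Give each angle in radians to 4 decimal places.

arm 1 (φ=0.0°): x'=-0.0601, y'=-0.0814
  e−x'=0.2501;  (l²−L²−(e−x')²−y'²−z²)/2L = -0.3307
  √(A²+B²)=0.4797;  θ1 = -1.0223+2.3314 ≈ 1.3091
arm 2 (φ=120.0°): x'=-0.0404, y'=0.0927
  A cos θ + B sin θ = C:  0.2304·cos θ + -0.4093·sin θ = -0.3058
  √(A²+B²)=0.4697;  θ2 = -1.0580+2.2797 ≈ 1.2217
φ3=240.0° → target in arm frame (0.1005, -0.0113)
  A cos θ + B sin θ = C:  0.0895·cos θ + -0.4093·sin θ = -0.1272
  γ=atan2(-0.4093,0.0895)=-1.3556;  ψ=arccos(-0.3036)=1.8793;  θ3=γ+ψ≈0.5236

θ₁ = 1.3091, θ₂ = 1.2217, θ₃ = 0.5236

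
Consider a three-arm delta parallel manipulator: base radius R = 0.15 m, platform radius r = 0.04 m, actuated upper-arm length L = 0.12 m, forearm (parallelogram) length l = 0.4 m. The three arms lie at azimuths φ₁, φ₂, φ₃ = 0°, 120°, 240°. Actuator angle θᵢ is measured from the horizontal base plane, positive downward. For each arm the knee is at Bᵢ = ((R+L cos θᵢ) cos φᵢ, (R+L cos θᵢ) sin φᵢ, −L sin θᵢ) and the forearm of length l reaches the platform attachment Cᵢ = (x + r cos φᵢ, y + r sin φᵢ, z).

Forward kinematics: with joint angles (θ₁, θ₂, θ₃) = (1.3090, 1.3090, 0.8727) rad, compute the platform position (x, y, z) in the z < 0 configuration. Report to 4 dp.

(-0.0318, -0.0551, -0.4724)

S1 = (0.1411·cos0.0°, 0.1411·sin0.0°, -0.1159) = (0.1411, 0.0000, -0.1159)
S2 = (0.1411·cos120.0°, 0.1411·sin120.0°, -0.1159) = (-0.0705, 0.1222, -0.1159)
S3 = (0.1871·cos240.0°, 0.1871·sin240.0°, -0.0919) = (-0.0936, -0.1621, -0.0919)
|S₂|²−|S₁|² = 0.0000;  |S₃|²−|S₁|² = 0.0101
[-0.4232 0.2443 0.0000]·P = 0.0000;  [-0.4692 -0.3241 0.0480]·P = 0.0101
Cramer: x(z) = -0.0098+0.0465z;  y(z) = -0.0170+0.0806z
into |P−S₁|² = l²: 1.0087z² + 0.2150z + -0.1235 = 0;  Δ = 0.5445;  z = -0.4724 or 0.2592 → z<0 root = -0.4724
x = -0.0318, y = -0.0551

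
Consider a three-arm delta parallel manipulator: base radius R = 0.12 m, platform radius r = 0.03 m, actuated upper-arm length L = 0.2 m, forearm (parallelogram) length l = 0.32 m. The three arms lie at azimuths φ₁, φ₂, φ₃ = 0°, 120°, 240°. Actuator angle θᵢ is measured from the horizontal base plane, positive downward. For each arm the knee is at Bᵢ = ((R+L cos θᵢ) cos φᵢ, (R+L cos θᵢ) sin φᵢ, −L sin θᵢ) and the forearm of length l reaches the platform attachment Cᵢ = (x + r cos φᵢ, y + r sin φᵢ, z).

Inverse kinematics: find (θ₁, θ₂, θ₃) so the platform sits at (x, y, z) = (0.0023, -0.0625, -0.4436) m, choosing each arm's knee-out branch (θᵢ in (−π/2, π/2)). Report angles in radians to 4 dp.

arm 1 (φ=0.0°): x'=0.0023, y'=-0.0625
  A cos θ + B sin θ = C:  0.0877·cos θ + -0.4436·sin θ = -0.3649
  √(A²+B²)=0.4522;  θ1 = -1.3756+2.5100 ≈ 1.1344
arm 2 (φ=120.0°): x'=-0.0553, y'=0.0293
  e−x'=0.1453;  (l²−L²−(e−x')²−y'²−z²)/2L = -0.3909
  γ=atan2(-0.4436,0.1453)=-1.2543;  ψ=arccos(-0.8373)=2.5632;  θ2=γ+ψ≈1.3089
rotate P by −φ3: (0.0530, 0.0332, -0.4436)
  A=0.0370, B=-0.4436, C=(l²−L²−A²−y'²−z²)/(2L)=-0.3421
  γ=atan2(-0.4436,0.0370)=-1.4875;  ψ=arccos(-0.7686)=2.4475;  θ3=γ+ψ≈0.9599

θ₁ = 1.1344, θ₂ = 1.3089, θ₃ = 0.9599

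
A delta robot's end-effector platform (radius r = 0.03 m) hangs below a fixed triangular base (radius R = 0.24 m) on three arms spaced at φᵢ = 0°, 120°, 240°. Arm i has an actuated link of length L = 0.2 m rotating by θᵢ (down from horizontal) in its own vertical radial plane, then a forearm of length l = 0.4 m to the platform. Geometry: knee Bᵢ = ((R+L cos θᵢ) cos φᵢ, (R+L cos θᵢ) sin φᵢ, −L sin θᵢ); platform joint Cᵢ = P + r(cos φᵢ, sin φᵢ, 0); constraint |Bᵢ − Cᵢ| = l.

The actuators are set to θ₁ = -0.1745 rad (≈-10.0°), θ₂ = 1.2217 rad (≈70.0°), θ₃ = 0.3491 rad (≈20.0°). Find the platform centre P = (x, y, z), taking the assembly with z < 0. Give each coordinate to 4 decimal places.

O1 = (0.4070·cos0.0°, 0.4070·sin0.0°, 0.0347) = (0.4070, 0.0000, 0.0347)
arm 2 at φ=120.0°: ρ2 = 0.2784;  O2 = (-0.1392, 0.2411, -0.1879)
arm 3 at φ=240.0°: ρ3 = 0.3979;  O3 = (-0.1990, -0.3446, -0.0684)
|O₂|²−|O₁|² = -0.0540;  |O₃|²−|O₁|² = -0.0038
linear system: -1.0923x+0.4822y = -0.0540−-0.4453z; -1.2119x+-0.6892y = -0.0038−-0.2063z
det = 1.3373;  x = 0.0292+-0.3039z,  y = -0.0458+0.2351z
quadratic in z: (1.1476)z²+(0.1386)z+(-0.0140)=0, √Δ=0.2888 → z ∈ {-0.1862, 0.0654}; z = -0.1862 (taking z<0)
x = 0.0858, y = -0.0896

(0.0858, -0.0896, -0.1862)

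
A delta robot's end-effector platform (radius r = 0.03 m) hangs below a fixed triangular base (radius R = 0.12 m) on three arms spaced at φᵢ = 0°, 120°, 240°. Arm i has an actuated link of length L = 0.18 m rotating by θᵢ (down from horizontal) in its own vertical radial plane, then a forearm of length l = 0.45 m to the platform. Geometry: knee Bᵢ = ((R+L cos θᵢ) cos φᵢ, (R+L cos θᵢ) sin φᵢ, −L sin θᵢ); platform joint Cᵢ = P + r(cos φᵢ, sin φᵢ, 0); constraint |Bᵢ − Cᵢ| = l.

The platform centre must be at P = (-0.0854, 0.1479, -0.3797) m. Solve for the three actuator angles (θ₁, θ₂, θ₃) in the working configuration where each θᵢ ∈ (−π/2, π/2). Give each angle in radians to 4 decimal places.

φ1=0.0° → target in arm frame (-0.0854, 0.1479)
  A=0.1754, B=-0.3797, C=(l²−L²−A²−y'²−z²)/(2L)=-0.0742
  γ=atan2(-0.3797,0.1754)=-1.1381;  ψ=arccos(-0.1774)=1.7491;  θ1=γ+ψ≈0.6111
φ2=120.0° → target in arm frame (0.1708, 0.0000)
  A=-0.0808, B=-0.3797, C=(l²−L²−A²−y'²−z²)/(2L)=0.0539
  θ2 = atan2(B,A) + arccos(C/0.3882) = -0.3489
rotate P by −φ3: (-0.0854, -0.1479, -0.3797)
  A cos θ + B sin θ = C:  0.1754·cos θ + -0.3797·sin θ = -0.0742
  γ=atan2(-0.3797,0.1754)=-1.1381;  ψ=arccos(-0.1774)=1.7491;  θ3=γ+ψ≈0.6110

θ₁ = 0.6111, θ₂ = -0.3489, θ₃ = 0.6110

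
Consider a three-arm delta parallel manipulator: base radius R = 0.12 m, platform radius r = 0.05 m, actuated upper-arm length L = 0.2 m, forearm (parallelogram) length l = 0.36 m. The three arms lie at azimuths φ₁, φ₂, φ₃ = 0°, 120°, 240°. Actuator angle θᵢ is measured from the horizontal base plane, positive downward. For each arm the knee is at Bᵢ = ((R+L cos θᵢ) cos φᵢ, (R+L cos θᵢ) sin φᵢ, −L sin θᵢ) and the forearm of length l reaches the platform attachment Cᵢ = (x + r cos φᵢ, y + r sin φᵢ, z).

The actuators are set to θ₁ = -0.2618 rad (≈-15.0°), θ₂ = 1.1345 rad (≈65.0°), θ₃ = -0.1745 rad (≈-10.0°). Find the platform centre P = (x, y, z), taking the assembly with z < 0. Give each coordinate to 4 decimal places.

centre 1 = (0.2632·cos0.0°, 0.2632·sin0.0°, 0.0518) = (0.2632, 0.0000, 0.0518)
φ2=120.0°: virtual centre (-0.0773, 0.1338, -0.1813), radius l
arm 3 at φ=240.0°: (R−r)+L cos θ3 = 0.2670;  centre 3 = (-0.1335, -0.2312, 0.0347)
|centre ₂|²−|centre ₁|² = -0.0152;  |centre ₃|²−|centre ₁|² = 0.0005
linear system: -0.6809x+0.2676y = -0.0152−-0.4661z; -0.7933x+-0.4624y = 0.0005−-0.0341z
det = 0.5272;  x = 0.0131+-0.4261z,  y = -0.0236+0.6574z
quadratic in z: (1.6137)z²+(0.0786)z+(-0.0638)=0, √Δ=0.6466 → z ∈ {-0.2247, 0.1760}; z = -0.2247 (taking z<0)
x = 0.1088, y = -0.1713

(0.1088, -0.1713, -0.2247)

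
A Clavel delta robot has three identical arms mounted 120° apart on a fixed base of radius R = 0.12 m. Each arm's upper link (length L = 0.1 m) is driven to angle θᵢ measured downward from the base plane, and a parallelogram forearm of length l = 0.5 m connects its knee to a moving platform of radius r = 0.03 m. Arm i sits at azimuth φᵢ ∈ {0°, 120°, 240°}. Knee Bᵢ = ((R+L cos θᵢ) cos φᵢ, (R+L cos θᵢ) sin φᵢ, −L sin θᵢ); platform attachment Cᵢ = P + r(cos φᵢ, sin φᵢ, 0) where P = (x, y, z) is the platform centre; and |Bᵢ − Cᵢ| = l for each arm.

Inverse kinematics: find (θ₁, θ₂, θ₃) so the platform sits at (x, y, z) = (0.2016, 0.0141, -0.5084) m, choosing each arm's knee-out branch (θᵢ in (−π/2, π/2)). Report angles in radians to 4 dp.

rotate P by −φ1: (0.2016, 0.0141, -0.5084)
  e−x'=-0.1116;  (l²−L²−(e−x')²−y'²−z²)/2L = -0.1556
  θ1 = atan2(B,A) + arccos(C/0.5205) = 0.0875
φ2=120.0° → target in arm frame (-0.0886, -0.1816)
  A cos θ + B sin θ = C:  0.1786·cos θ + -0.5084·sin θ = -0.4168
  γ=atan2(-0.5084,0.1786)=-1.2330;  ψ=arccos(-0.7735)=2.4551;  θ2=γ+ψ≈1.2221
arm 3 (φ=240.0°): x'=-0.1130, y'=0.1675
  A cos θ + B sin θ = C:  0.2030·cos θ + -0.5084·sin θ = -0.4388
  √(A²+B²)=0.5474;  θ3 = -1.1909+2.5006 ≈ 1.3097

θ₁ = 0.0875, θ₂ = 1.2221, θ₃ = 1.3097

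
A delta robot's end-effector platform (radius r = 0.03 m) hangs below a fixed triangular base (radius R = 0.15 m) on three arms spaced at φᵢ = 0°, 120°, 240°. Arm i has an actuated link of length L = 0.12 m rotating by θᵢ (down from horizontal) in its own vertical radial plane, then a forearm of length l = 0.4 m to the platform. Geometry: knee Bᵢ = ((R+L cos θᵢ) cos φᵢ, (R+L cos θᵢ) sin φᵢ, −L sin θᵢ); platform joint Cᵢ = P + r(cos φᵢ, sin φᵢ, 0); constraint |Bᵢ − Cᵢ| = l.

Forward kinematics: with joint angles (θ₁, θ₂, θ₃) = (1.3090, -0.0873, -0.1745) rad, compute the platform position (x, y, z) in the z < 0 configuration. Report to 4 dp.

(-0.1938, -0.0079, -0.3184)

centre 1 = (0.1511·cos0.0°, 0.1511·sin0.0°, -0.1159) = (0.1511, 0.0000, -0.1159)
φ2=120.0°: virtual centre (-0.1198, 0.2075, 0.0105), radius l
arm 3 at φ=240.0°: (R−r)+L cos θ3 = 0.2382;  centre 3 = (-0.1191, -0.2063, 0.0208)
eliminate P² terms by subtracting sphere 1 from 2 and 3
[-0.5417 0.4149 0.2527]·P = 0.0212;  [-0.5403 -0.4125 0.2735]·P = 0.0209
Cramer: x(z) = -0.0390+0.4864z;  y(z) = 0.0003+0.0259z
quadratic in z: (1.2373)z²+(0.0470)z+(-0.1105)=0, √Δ=0.7409 → z ∈ {-0.3184, 0.2804}; z = -0.3184 (taking z<0)
x = -0.1938, y = -0.0079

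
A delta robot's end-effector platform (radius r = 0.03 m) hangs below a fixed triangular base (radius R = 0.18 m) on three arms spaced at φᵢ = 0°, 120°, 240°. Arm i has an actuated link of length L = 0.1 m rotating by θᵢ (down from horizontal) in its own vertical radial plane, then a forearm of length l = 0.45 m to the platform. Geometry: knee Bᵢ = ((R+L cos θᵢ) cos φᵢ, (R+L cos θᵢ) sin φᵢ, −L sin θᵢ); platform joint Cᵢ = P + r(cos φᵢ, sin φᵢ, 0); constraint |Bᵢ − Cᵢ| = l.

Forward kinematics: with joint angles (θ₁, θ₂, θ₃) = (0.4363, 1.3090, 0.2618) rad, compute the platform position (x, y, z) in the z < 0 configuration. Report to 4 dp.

O1 = (0.2406·cos0.0°, 0.2406·sin0.0°, -0.0423) = (0.2406, 0.0000, -0.0423)
φ2=120.0°: virtual centre (-0.0879, 0.1523, -0.0966), radius l
O3 = (0.2466·cos240.0°, 0.2466·sin240.0°, -0.0259) = (-0.1233, -0.2136, -0.0259)
subtract pairs → two planes through P
linear system: -0.6571x+0.3046y = -0.0194−-0.1087z; -0.7279x+-0.4271y = 0.0018−0.0328z
Cramer: x(z) = 0.0154-0.0725z;  y(z) = -0.0305+0.2003z
sphere 1 gives Az²+Bz+C=0 with A=1.0454, B=0.1050, C=-0.1491;  B²−4AC=0.6343;  roots -0.4312, 0.3307;  negative root z = -0.4312
x = 0.0467, y = -0.1168

(0.0467, -0.1168, -0.4312)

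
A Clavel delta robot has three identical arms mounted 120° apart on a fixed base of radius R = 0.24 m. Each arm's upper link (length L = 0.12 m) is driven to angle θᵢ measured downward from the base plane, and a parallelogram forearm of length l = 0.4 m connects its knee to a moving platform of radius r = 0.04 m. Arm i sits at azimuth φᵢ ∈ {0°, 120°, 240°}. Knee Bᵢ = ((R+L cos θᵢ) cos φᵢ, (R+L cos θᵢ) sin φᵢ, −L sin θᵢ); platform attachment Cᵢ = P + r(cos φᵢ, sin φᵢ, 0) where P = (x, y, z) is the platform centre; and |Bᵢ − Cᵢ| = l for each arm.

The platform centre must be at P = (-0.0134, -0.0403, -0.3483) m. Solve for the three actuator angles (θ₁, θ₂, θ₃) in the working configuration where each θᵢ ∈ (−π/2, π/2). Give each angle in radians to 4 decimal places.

rotate P by −φ1: (-0.0134, -0.0403, -0.3483)
  e−x'=0.2134;  (l²−L²−(e−x')²−y'²−z²)/2L = -0.0953
  γ=atan2(-0.3483,0.2134)=-1.0211;  ψ=arccos(-0.2334)=1.8063;  θ1=γ+ψ≈0.7852
arm 2 (φ=120.0°): x'=-0.0282, y'=0.0318
  e−x'=0.2282;  (l²−L²−(e−x')²−y'²−z²)/2L = -0.1200
  θ2 = atan2(B,A) + arccos(C/0.4164) = 0.8723
φ3=240.0° → target in arm frame (0.0416, 0.0085)
  e−x'=0.1584;  (l²−L²−(e−x')²−y'²−z²)/2L = -0.0037
  √(A²+B²)=0.3826;  θ3 = -1.1440+1.5803 ≈ 0.4364

θ₁ = 0.7852, θ₂ = 0.8723, θ₃ = 0.4364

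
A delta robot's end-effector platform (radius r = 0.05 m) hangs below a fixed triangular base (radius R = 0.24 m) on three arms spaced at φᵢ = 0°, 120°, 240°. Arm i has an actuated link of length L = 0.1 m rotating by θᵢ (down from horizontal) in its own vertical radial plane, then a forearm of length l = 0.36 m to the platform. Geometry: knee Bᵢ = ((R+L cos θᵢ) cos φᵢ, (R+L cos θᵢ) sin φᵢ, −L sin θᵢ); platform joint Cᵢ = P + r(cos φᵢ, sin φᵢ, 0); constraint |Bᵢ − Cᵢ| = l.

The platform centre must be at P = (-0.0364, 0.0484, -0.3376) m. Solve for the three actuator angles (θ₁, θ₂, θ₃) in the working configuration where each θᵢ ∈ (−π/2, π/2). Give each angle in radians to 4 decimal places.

θ₁ = 1.2219, θ₂ = 0.5241, θ₃ = 1.1348

φ1=0.0° → target in arm frame (-0.0364, 0.0484)
  e−x'=0.2264;  (l²−L²−(e−x')²−y'²−z²)/2L = -0.2399
  γ=atan2(-0.3376,0.2264)=-0.9801;  ψ=arccos(-0.5901)=2.2020;  θ1=γ+ψ≈1.2219
arm 2 (φ=120.0°): x'=0.0601, y'=0.0073
  A cos θ + B sin θ = C:  0.1299·cos θ + -0.3376·sin θ = -0.0565
  γ=atan2(-0.3376,0.1299)=-1.2035;  ψ=arccos(-0.1562)=1.7276;  θ2=γ+ψ≈0.5241
φ3=240.0° → target in arm frame (-0.0237, -0.0557)
  e−x'=0.2137;  (l²−L²−(e−x')²−y'²−z²)/2L = -0.2158
  θ3 = atan2(B,A) + arccos(C/0.3996) = 1.1348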